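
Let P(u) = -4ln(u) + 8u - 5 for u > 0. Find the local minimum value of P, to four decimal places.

1.7726

P'(u) = -4/u + 8 = 0 gives u = 1/2.
P''(u) = 4/u², which is positive for u > 0, so this is a local minimum.
P(1/2) = -4·ln(1/2) + 4 - 5 ≈ 1.7726.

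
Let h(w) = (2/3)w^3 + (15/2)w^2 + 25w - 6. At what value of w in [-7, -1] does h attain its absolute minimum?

h'(w) = 2w^2 + 15w + 25, which vanishes at w = -5 and w = -5/2.
Compare values at every candidate in [-7, -1]: h(-7) = -253/6; h(-5) = -161/6; h(-5/2) = -769/24; h(-1) = -145/6.
So the minimum is h(-7) = -253/6.

-7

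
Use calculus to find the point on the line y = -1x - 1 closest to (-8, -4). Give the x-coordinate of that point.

-5/2

Minimize D(x)^2 = (x + 8)^2 + (-x + 3)^2.
d/dx[D^2] = 2(x + 8) + 2·(-1)·(-x + 3) = 0 ⇒ x = -5/2.
Then y = 3/2 and the distance is √(121/2) ≈ 7.7782.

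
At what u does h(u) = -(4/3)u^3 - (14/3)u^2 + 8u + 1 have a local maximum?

2/3

Critical points: h'(u) = -4u^2 - (28/3)u + 8 vanishes at u = -3, 2/3.
h''(u) = -8u - 28/3. h''(-3) = 44/3 > 0 ⇒ local minimum; h''(2/3) = -44/3 < 0 ⇒ local maximum.
The local maximum is h(2/3) = 313/81.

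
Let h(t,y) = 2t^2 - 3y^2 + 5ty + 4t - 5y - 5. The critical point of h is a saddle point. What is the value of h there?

∂h/∂t = 4t + 5y + 4 = 0 and ∂h/∂y = 5t - 6y - 5 = 0, so (t, y) = (1/49, -40/49).
The Hessian has h_{tt} = 4, h_{yy} = -6, h_{ty} = 5, giving D = -49 < 0, so the point is a saddle point.
h(1/49, -40/49) = -143/49.

-143/49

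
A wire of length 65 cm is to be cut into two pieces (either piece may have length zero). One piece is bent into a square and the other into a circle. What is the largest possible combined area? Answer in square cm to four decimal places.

336.2148

Let x be the length used for the square. Square side x/4; circle radius (65−x)/(2π).
A(x) = (x/4)² + π·((65−x)/(2π))² = x²/16 + (65−x)²/(4π) for 0 ≤ x ≤ 65. A'(x) = x/8 − (65−x)/(2π) = 0 gives x = 4·65/(π+4) ≈ 36.4064.
A'' > 0, so the interior critical point is a minimum; the maximum is at an endpoint. A(0) = 336.2148 and A(65) = 264.0625, so the largest area is 336.2148.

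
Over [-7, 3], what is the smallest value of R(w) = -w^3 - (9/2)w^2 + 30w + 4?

-267/2

The derivative is -3w^2 - 9w + 30, which vanishes at w = -5 and w = 2.
Candidates: R(-7) = -167/2; R(-5) = -267/2; R(2) = 38; R(3) = 53/2.
The minimum over the interval is -267/2, attained at w = -5.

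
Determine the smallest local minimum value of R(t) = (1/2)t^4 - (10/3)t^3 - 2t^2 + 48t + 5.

Critical points: R'(t) = 2t^3 - 10t^2 - 4t + 48 vanishes at t = -2, 3, 4.
Since R''(t) = 6t^2 - 20t - 4, we get R''(-2) = 60 > 0 ⇒ local minimum; R''(3) = -10 < 0 ⇒ local maximum; R''(4) = 12 > 0 ⇒ local minimum.
Thus R has its smallest local minimum at t = -2, with value -193/3.

-193/3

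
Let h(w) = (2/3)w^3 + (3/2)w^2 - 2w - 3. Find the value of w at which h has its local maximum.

h'(w) = 2w^2 + 3w - 2 = 0 at w = -2, 1/2.
Since h''(w) = 4w + 3, we get h''(-2) = -5 < 0 ⇒ local maximum; h''(1/2) = 5 > 0 ⇒ local minimum.
Thus h has its local maximum at w = -2, with value 5/3.

-2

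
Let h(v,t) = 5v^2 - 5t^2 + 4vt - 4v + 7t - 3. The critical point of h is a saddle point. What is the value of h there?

-71/116

∂h/∂v = 10v + 4t - 4 = 0 and ∂h/∂t = 4v - 10t + 7 = 0, so (v, t) = (3/29, 43/58).
The Hessian has h_{vv} = 10, h_{tt} = -10, h_{vt} = 4, giving D = -116 < 0, so the point is a saddle point.
h(3/29, 43/58) = -71/116.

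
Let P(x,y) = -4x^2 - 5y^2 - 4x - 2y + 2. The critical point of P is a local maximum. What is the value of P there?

16/5

∂P/∂x = -8x - 4 = 0 and ∂P/∂y = -10y - 2 = 0, so (x, y) = (-1/2, -1/5).
The Hessian has P_{xx} = -8, P_{yy} = -10, P_{xy} = 0, giving D = 80 > 0 with P_{xx} < 0, so the point is a local maximum.
P(-1/2, -1/5) = 16/5.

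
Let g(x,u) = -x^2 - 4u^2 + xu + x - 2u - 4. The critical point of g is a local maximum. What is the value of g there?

∂g/∂x = -2x + u + 1 = 0 and ∂g/∂u = x - 8u - 2 = 0, so (x, u) = (2/5, -1/5).
The Hessian has g_{xx} = -2, g_{uu} = -8, g_{xu} = 1, giving D = 15 > 0 with g_{xx} < 0, so the point is a local maximum.
g(2/5, -1/5) = -18/5.

-18/5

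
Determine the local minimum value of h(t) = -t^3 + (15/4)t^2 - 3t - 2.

h'(t) = -3t^2 + (15/2)t - 3 = 0 at t = 1/2, 2.
Second-derivative test with h''(t) = -6t + 15/2: h''(1/2) = 9/2 > 0 ⇒ local minimum; h''(2) = -9/2 < 0 ⇒ local maximum.
The local minimum is h(1/2) = -43/16.

-43/16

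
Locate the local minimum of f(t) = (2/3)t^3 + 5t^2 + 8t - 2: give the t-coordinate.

-1

f'(t) = 2t^2 + 10t + 8. Setting f'(t) = 0 gives t ∈ {-4, -1}.
f''(t) = 4t + 10. f''(-4) = -6 < 0 ⇒ local maximum; f''(-1) = 6 > 0 ⇒ local minimum.
Thus f has its local minimum at t = -1, with value -17/3.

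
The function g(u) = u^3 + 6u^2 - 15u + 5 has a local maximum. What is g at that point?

Critical points: g'(u) = 3u^2 + 12u - 15 vanishes at u = -5, 1.
Second-derivative test with g''(u) = 6u + 12: g''(-5) = -18 < 0 ⇒ local maximum; g''(1) = 18 > 0 ⇒ local minimum.
The local maximum is g(-5) = 105.

105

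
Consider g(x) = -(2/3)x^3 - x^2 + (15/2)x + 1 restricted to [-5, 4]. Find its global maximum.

Differentiating, g'(x) = -2x^2 - 2x + 15/2; which vanishes at x = -5/2 and x = 3/2.
Compare values at every candidate in [-5, 4]: g(-5) = 131/6,  g(-5/2) = -163/12,  g(3/2) = 31/4,  g(4) = -83/3.
So the maximum is g(-5) = 131/6.

131/6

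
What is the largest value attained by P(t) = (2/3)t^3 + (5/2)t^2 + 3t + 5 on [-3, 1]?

67/6

Differentiating, P'(t) = 2t^2 + 5t + 3; which vanishes at t = -3/2 and t = -1.
Evaluating at the critical points and endpoints: P(-3) = 1/2,  P(-3/2) = 31/8,  P(-1) = 23/6,  P(1) = 67/6.
So the maximum is P(1) = 67/6.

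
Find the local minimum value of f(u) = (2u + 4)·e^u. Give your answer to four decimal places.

-0.0996

f'(u) = 2·e^u + (2u + 4)·1·e^u = (2u + 6)·e^u. Since e^u > 0, the only critical point is u = -3.
f''(-3) has the same sign as 2 > 0, so this is a local minimum.
f(-3) = (-2)·e^(-3) ≈ -0.0996.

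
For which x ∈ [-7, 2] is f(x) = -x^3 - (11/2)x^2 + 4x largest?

The derivative is -3x^2 - 11x + 4, which vanishes at x = -4 and x = 1/3.
Evaluating at the critical points and endpoints: f(-7) = 91/2, f(-4) = -40, f(1/3) = 37/54, f(2) = -22.
The maximum over the interval is 91/2, attained at x = -7.

-7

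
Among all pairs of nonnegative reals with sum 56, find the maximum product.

With x + y = 56, the product is P(x) = x(56 − x).
P'(x) = 56 − 2x = 0 gives x = 28; P'' = −2 < 0, so this is the maximum.
P = 28·28 = 784.

784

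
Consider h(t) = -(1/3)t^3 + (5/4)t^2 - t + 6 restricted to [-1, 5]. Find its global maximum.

h'(t) = -t^2 + (5/2)t - 1, which vanishes at t = 1/2 and t = 2.
Compare values at every candidate in [-1, 5]: h(-1) = 103/12, h(1/2) = 277/48, h(2) = 19/3, h(5) = -113/12.
Hence the absolute maximum is 103/12 at t = -1.

103/12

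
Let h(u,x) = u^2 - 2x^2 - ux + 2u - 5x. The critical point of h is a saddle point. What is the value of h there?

7/9

∂h/∂u = 2u - x + 2 = 0 and ∂h/∂x = -u - 4x - 5 = 0, so (u, x) = (-13/9, -8/9).
The Hessian has h_{uu} = 2, h_{xx} = -4, h_{ux} = -1, giving D = -9 < 0, so the point is a saddle point.
h(-13/9, -8/9) = 7/9.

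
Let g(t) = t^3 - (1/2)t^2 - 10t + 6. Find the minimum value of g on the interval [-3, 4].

The derivative is 3t^2 - t - 10, which vanishes at t = -5/3 and t = 2.
Compare values at every candidate in [-3, 4]: g(-3) = 9/2; g(-5/3) = 899/54; g(2) = -8; g(4) = 22.
So the minimum is g(2) = -8.

-8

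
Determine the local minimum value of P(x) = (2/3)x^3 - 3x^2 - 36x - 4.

-184

Critical points: P'(x) = 2x^2 - 6x - 36 vanishes at x = -3, 6.
Since P''(x) = 4x - 6, we get P''(-3) = -18 < 0 ⇒ local maximum; P''(6) = 18 > 0 ⇒ local minimum.
So the local minimum value is P(6) = -184.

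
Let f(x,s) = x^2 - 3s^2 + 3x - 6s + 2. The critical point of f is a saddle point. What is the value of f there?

∂f/∂x = 2x + 3 = 0 and ∂f/∂s = -6s - 6 = 0, so (x, s) = (-3/2, -1).
The Hessian has f_{xx} = 2, f_{ss} = -6, f_{xs} = 0, giving D = -12 < 0, so the point is a saddle point.
f(-3/2, -1) = 11/4.

11/4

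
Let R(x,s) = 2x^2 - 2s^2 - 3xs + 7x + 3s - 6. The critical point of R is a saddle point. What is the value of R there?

∂R/∂x = 4x - 3s + 7 = 0 and ∂R/∂s = -3x - 4s + 3 = 0, so (x, s) = (-19/25, 33/25).
The Hessian has R_{xx} = 4, R_{ss} = -4, R_{xs} = -3, giving D = -25 < 0, so the point is a saddle point.
R(-19/25, 33/25) = -167/25.

-167/25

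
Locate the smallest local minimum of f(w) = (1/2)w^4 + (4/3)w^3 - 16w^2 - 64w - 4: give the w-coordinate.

f'(w) = 2w^3 + 4w^2 - 32w - 64 = 0 at w = -4, -2, 4.
f''(w) = 6w^2 + 8w - 32. f''(-4) = 32 > 0 ⇒ local minimum; f''(-2) = -24 < 0 ⇒ local maximum; f''(4) = 96 > 0 ⇒ local minimum.
So the smallest local minimum value is f(4) = -908/3.

4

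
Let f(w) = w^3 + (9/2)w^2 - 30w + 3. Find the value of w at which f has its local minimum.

2

f'(w) = 3w^2 + 9w - 30. Setting f'(w) = 0 gives w ∈ {-5, 2}.
f''(w) = 6w + 9. f''(-5) = -21 < 0 ⇒ local maximum; f''(2) = 21 > 0 ⇒ local minimum.
Thus f has its local minimum at w = 2, with value -31.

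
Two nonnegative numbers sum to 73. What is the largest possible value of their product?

With x + y = 73, the product is P(x) = x(73 − x).
P'(x) = 73 − 2x = 0 gives x = 73/2; P'' = −2 < 0, so this is the maximum.
P = 73/2·73/2 = 5329/4.

5329/4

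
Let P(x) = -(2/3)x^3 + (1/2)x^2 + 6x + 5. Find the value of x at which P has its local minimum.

-3/2

P'(x) = -2x^2 + x + 6. Setting P'(x) = 0 gives x ∈ {-3/2, 2}.
P''(x) = -4x + 1. P''(-3/2) = 7 > 0 ⇒ local minimum; P''(2) = -7 < 0 ⇒ local maximum.
So the local minimum value is P(-3/2) = -5/8.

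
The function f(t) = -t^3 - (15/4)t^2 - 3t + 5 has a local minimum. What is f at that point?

f'(t) = -3t^2 - (15/2)t - 3. Setting f'(t) = 0 gives t ∈ {-2, -1/2}.
Second-derivative test with f''(t) = -6t - 15/2: f''(-2) = 9/2 > 0 ⇒ local minimum; f''(-1/2) = -9/2 < 0 ⇒ local maximum.
So the local minimum value is f(-2) = 4.

4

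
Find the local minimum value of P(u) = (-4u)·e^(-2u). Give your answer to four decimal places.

-0.7358

Differentiating with the product rule gives P'(u) = (8u - 4)·e^(-2u). Since e^(-2u) > 0, the only critical point is u = 1/2.
P''(1/2) has the same sign as 8 > 0, so this is a local minimum.
P(1/2) = (-2)·e^(-1) ≈ -0.7358.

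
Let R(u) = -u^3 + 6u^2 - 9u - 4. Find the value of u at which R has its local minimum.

R'(u) = -3u^2 + 12u - 9. Setting R'(u) = 0 gives u ∈ {1, 3}.
Second-derivative test with R''(u) = -6u + 12: R''(1) = 6 > 0 ⇒ local minimum; R''(3) = -6 < 0 ⇒ local maximum.
Thus R has its local minimum at u = 1, with value -8.

1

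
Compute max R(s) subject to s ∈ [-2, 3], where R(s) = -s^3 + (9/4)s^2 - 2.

15

R'(s) = -3s^2 + (9/2)s, which vanishes at s = 0 and s = 3/2.
Compare values at every candidate in [-2, 3]: R(-2) = 15, R(0) = -2, R(3/2) = -5/16, R(3) = -35/4.
The maximum over the interval is 15, attained at s = -2.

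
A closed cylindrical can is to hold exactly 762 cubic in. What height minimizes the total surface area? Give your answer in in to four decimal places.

With radius r and height h, πr²h = 762 so h = 762/(πr²), and S(r) = 2πr² + 2πrh = 2πr² + 2·762/r.
S'(r) = 4πr − 2·762/r² = 0 ⇒ r³ = 762/(2π), so r ≈ 4.9498 and h = 2r ≈ 9.8997.
S''(r) = 4π + 4·762/r³ > 0, so this is the minimum; S ≈ 461.8325.

9.8997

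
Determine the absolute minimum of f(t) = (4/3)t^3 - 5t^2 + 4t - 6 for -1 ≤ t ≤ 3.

f'(t) = 4t^2 - 10t + 4, which vanishes at t = 1/2 and t = 2.
Candidates: f(-1) = -49/3; f(1/2) = -61/12; f(2) = -22/3; f(3) = -3.
Hence the absolute minimum is -49/3 at t = -1.

-49/3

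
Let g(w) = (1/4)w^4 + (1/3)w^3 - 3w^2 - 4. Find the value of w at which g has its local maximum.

Critical points: g'(w) = w^3 + w^2 - 6w vanishes at w = -3, 0, 2.
g''(w) = 3w^2 + 2w - 6. g''(-3) = 15 > 0 ⇒ local minimum; g''(0) = -6 < 0 ⇒ local maximum; g''(2) = 10 > 0 ⇒ local minimum.
So the local maximum value is g(0) = -4.

0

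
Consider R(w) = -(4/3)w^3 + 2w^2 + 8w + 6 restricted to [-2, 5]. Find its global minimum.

-212/3

R'(w) = -4w^2 + 4w + 8, which vanishes at w = -1 and w = 2.
Candidates: R(-2) = 26/3,  R(-1) = 4/3,  R(2) = 58/3,  R(5) = -212/3.
So the minimum is R(5) = -212/3.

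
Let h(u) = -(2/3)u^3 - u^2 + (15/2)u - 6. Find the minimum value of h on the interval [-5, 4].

h'(u) = -2u^2 - 2u + 15/2, which vanishes at u = -5/2 and u = 3/2.
Compare values at every candidate in [-5, 4]: h(-5) = 89/6; h(-5/2) = -247/12; h(3/2) = 3/4; h(4) = -104/3.
Hence the absolute minimum is -104/3 at u = 4.

-104/3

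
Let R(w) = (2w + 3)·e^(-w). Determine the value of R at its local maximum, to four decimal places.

3.2974

By the product rule, R'(w) = (-2w - 1)·e^(-w). Since e^(-w) > 0, the only critical point is w = -1/2.
R''(-1/2) has the same sign as -2 < 0, so this is a local maximum.
R(-1/2) = (2)·e^(1/2) ≈ 3.2974.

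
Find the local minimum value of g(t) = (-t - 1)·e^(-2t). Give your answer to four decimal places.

g'(t) = (-1)·e^(-2t) + (-t - 1)·(-2)·e^(-2t) = (2t + 1)·e^(-2t). Since e^(-2t) > 0, the only critical point is t = -1/2.
g''(-1/2) has the same sign as 2 > 0, so this is a local minimum.
g(-1/2) = (-1/2)·e^(1) ≈ -1.3591.

-1.3591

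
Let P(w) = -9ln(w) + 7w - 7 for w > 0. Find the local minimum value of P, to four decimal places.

-0.2618

P'(w) = -9/w + 7 = 0 gives w = 9/7.
P''(w) = 9/w², which is positive for w > 0, so this is a local minimum.
P(9/7) = -9·ln(9/7) + 9 - 7 ≈ -0.2618.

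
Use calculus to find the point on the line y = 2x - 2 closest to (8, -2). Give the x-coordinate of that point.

8/5

Minimize D(x)^2 = (x - 8)^2 + (2x)^2.
d/dx[D^2] = 2(x - 8) + 2·2·(2x) = 0 ⇒ x = 8/5.
Then y = 6/5 and the distance is √(256/5) ≈ 7.1554.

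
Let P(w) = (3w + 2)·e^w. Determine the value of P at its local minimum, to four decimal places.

P'(w) = 3·e^w + (3w + 2)·1·e^w = (3w + 5)·e^w. Since e^w > 0, the only critical point is w = -5/3.
P''(-5/3) has the same sign as 3 > 0, so this is a local minimum.
P(-5/3) = (-3)·e^(-5/3) ≈ -0.5666.

-0.5666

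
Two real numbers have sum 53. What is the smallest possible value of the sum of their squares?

2809/2

With a + b = 53, a^2 + b^2 = a^2 + (53 − a)^2.
The derivative 2a − 2(53 − a) = 4a − 106 vanishes at a = 53/2; second derivative 4 > 0, a minimum.
The minimum is 2·(53/2)^2 = 2809/2.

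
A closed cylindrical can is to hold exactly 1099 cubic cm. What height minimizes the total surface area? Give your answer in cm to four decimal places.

With radius r and height h, πr²h = 1099 so h = 1099/(πr²), and S(r) = 2πr² + 2πrh = 2πr² + 2·1099/r.
S'(r) = 4πr − 2·1099/r² = 0 ⇒ r³ = 1099/(2π), so r ≈ 5.5925 and h = 2r ≈ 11.1850.
S''(r) = 4π + 4·1099/r³ > 0, so this is the minimum; S ≈ 589.5396.

11.1850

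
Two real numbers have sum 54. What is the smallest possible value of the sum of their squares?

With a + b = 54, a^2 + b^2 = a^2 + (54 − a)^2.
The derivative 2a − 2(54 − a) = 4a − 108 vanishes at a = 27; second derivative 4 > 0, a minimum.
The minimum is 2·(27)^2 = 1458.

1458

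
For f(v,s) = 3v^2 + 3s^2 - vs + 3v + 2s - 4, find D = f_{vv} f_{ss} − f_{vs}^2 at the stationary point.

35

∂f/∂v = 6v - s + 3 = 0 and ∂f/∂s = -v + 6s + 2 = 0, so (v, s) = (-4/7, -3/7).
The Hessian has f_{vv} = 6, f_{ss} = 6, f_{vs} = -1, giving D = 35 > 0 with f_{vv} > 0, so the point is a local minimum.
D = (6)·(6) − (-1)^2 = 35.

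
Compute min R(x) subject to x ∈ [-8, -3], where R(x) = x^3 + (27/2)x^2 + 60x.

Differentiating, R'(x) = 3x^2 + 27x + 60; which vanishes at x = -5 and x = -4.
Evaluating at the critical points and endpoints: R(-8) = -128; R(-5) = -175/2; R(-4) = -88; R(-3) = -171/2.
Hence the absolute minimum is -128 at x = -8.

-128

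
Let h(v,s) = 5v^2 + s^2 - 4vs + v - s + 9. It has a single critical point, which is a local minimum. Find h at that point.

∂h/∂v = 10v - 4s + 1 = 0 and ∂h/∂s = -4v + 2s - 1 = 0, so (v, s) = (1/2, 3/2).
The Hessian has h_{vv} = 10, h_{ss} = 2, h_{vs} = -4, giving D = 4 > 0 with h_{vv} > 0, so the point is a local minimum.
h(1/2, 3/2) = 17/2.

17/2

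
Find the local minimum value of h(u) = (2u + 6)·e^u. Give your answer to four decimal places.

Differentiating with the product rule gives h'(u) = (2u + 8)·e^u. Since e^u > 0, the only critical point is u = -4.
h''(-4) has the same sign as 2 > 0, so this is a local minimum.
h(-4) = (-2)·e^(-4) ≈ -0.0366.

-0.0366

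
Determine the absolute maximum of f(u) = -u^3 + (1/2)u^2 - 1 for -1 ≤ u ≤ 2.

1/2

Differentiating, f'(u) = -3u^2 + u; which vanishes at u = 0 and u = 1/3.
Evaluating at the critical points and endpoints: f(-1) = 1/2,  f(0) = -1,  f(1/3) = -53/54,  f(2) = -7.
So the maximum is f(-1) = 1/2.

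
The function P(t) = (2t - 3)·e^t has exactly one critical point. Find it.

Differentiating with the product rule gives P'(t) = (2t - 1)·e^t. Since e^t > 0, the only critical point is t = 1/2.
P''(1/2) has the same sign as 2 > 0, so this is a local minimum.
P(1/2) = (-2)·e^(1/2) ≈ -3.2974.

1/2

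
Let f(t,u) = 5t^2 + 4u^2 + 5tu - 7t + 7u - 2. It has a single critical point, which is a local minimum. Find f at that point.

-796/55

∂f/∂t = 10t + 5u - 7 = 0 and ∂f/∂u = 5t + 8u + 7 = 0, so (t, u) = (91/55, -21/11).
The Hessian has f_{tt} = 10, f_{uu} = 8, f_{tu} = 5, giving D = 55 > 0 with f_{tt} > 0, so the point is a local minimum.
f(91/55, -21/11) = -796/55.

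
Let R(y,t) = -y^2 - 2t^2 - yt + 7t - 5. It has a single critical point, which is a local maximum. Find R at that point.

2

∂R/∂y = -2y - t = 0 and ∂R/∂t = -y - 4t + 7 = 0, so (y, t) = (-1, 2).
The Hessian has R_{yy} = -2, R_{tt} = -4, R_{yt} = -1, giving D = 7 > 0 with R_{yy} < 0, so the point is a local maximum.
R(-1, 2) = 2.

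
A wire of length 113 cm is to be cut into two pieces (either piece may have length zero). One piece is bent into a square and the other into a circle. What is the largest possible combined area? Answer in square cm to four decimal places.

1016.1247

Let x be the length used for the square. Square side x/4; circle radius (113−x)/(2π).
A(x) = (x/4)² + π·((113−x)/(2π))² = x²/16 + (113−x)²/(4π) for 0 ≤ x ≤ 113. A'(x) = x/8 − (113−x)/(2π) = 0 gives x = 4·113/(π+4) ≈ 63.2912.
A'' > 0, so the interior critical point is a minimum; the maximum is at an endpoint. A(0) = 1016.1247 and A(113) = 798.0625, so the largest area is 1016.1247.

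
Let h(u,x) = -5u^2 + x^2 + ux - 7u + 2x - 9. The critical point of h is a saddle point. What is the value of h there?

∂h/∂u = -10u + x - 7 = 0 and ∂h/∂x = u + 2x + 2 = 0, so (u, x) = (-16/21, -13/21).
The Hessian has h_{uu} = -10, h_{xx} = 2, h_{ux} = 1, giving D = -21 < 0, so the point is a saddle point.
h(-16/21, -13/21) = -146/21.

-146/21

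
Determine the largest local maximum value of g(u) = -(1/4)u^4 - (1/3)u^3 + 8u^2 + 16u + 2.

g'(u) = -u^3 - u^2 + 16u + 16. Setting g'(u) = 0 gives u ∈ {-4, -1, 4}.
g''(u) = -3u^2 - 2u + 16. g''(-4) = -24 < 0 ⇒ local maximum; g''(-1) = 15 > 0 ⇒ local minimum; g''(4) = -40 < 0 ⇒ local maximum.
So the largest local maximum value is g(4) = 326/3.

326/3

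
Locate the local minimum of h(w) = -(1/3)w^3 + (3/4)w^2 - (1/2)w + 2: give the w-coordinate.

1/2

Critical points: h'(w) = -w^2 + (3/2)w - 1/2 vanishes at w = 1/2, 1.
h''(w) = -2w + 3/2. h''(1/2) = 1/2 > 0 ⇒ local minimum; h''(1) = -1/2 < 0 ⇒ local maximum.
So the local minimum value is h(1/2) = 91/48.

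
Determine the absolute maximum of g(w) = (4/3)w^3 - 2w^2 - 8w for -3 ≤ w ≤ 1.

14/3

The derivative is 4w^2 - 4w - 8, whose only zero in [-3, 1] is w = -1.
Evaluating at the critical points and endpoints: g(-3) = -30,  g(-1) = 14/3,  g(1) = -26/3.
So the maximum is g(-1) = 14/3.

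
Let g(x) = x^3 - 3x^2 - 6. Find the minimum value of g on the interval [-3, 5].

Differentiating, g'(x) = 3x^2 - 6x; which vanishes at x = 0 and x = 2.
Evaluating at the critical points and endpoints: g(-3) = -60,  g(0) = -6,  g(2) = -10,  g(5) = 44.
The minimum over the interval is -60, attained at x = -3.

-60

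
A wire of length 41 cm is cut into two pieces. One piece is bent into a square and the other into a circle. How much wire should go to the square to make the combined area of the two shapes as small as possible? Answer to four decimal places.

22.9641

Let x be the length used for the square. Square side x/4; circle radius (41−x)/(2π).
A(x) = (x/4)² + π·((41−x)/(2π))² = x²/16 + (41−x)²/(4π) for 0 ≤ x ≤ 41. A'(x) = x/8 − (41−x)/(2π) = 0 gives x = 4·41/(π+4) ≈ 22.9641.
A'' = 1/8 + 1/(2π) > 0, so this gives the minimum combined area; x ≈ 22.9641 cm to the square.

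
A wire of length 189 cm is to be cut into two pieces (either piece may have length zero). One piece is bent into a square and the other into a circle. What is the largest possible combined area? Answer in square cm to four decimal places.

2842.5869

Let x be the length used for the square. Square side x/4; circle radius (189−x)/(2π).
A(x) = (x/4)² + π·((189−x)/(2π))² = x²/16 + (189−x)²/(4π) for 0 ≤ x ≤ 189. A'(x) = x/8 − (189−x)/(2π) = 0 gives x = 4·189/(π+4) ≈ 105.8587.
A'' > 0, so the interior critical point is a minimum; the maximum is at an endpoint. A(0) = 2842.5869 and A(189) = 2232.5625, so the largest area is 2842.5869.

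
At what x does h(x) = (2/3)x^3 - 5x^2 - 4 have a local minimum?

5

Critical points: h'(x) = 2x^2 - 10x vanishes at x = 0, 5.
Second-derivative test with h''(x) = 4x - 10: h''(0) = -10 < 0 ⇒ local maximum; h''(5) = 10 > 0 ⇒ local minimum.
So the local minimum value is h(5) = -137/3.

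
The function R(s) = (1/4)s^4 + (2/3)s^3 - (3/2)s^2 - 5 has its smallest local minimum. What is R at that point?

-65/4

Critical points: R'(s) = s^3 + 2s^2 - 3s vanishes at s = -3, 0, 1.
Second-derivative test with R''(s) = 3s^2 + 4s - 3: R''(-3) = 12 > 0 ⇒ local minimum; R''(0) = -3 < 0 ⇒ local maximum; R''(1) = 4 > 0 ⇒ local minimum.
Thus R has its smallest local minimum at s = -3, with value -65/4.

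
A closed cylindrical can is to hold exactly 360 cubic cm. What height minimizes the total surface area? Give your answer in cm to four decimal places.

With radius r and height h, πr²h = 360 so h = 360/(πr²), and S(r) = 2πr² + 2πrh = 2πr² + 2·360/r.
S'(r) = 4πr − 2·360/r² = 0 ⇒ r³ = 360/(2π), so r ≈ 3.8551 and h = 2r ≈ 7.7103.
S''(r) = 4π + 4·360/r³ > 0, so this is the minimum; S ≈ 280.1450.

7.7103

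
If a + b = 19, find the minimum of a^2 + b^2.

With a + b = 19, a^2 + b^2 = a^2 + (19 − a)^2.
The derivative 2a − 2(19 − a) = 4a − 38 vanishes at a = 19/2; second derivative 4 > 0, a minimum.
The minimum is 2·(19/2)^2 = 361/2.

361/2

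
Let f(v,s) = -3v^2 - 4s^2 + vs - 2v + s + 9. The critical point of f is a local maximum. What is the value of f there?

∂f/∂v = -6v + s - 2 = 0 and ∂f/∂s = v - 8s + 1 = 0, so (v, s) = (-15/47, 4/47).
The Hessian has f_{vv} = -6, f_{ss} = -8, f_{vs} = 1, giving D = 47 > 0 with f_{vv} < 0, so the point is a local maximum.
f(-15/47, 4/47) = 440/47.

440/47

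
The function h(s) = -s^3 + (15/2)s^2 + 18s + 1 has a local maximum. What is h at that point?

Critical points: h'(s) = -3s^2 + 15s + 18 vanishes at s = -1, 6.
Second-derivative test with h''(s) = -6s + 15: h''(-1) = 21 > 0 ⇒ local minimum; h''(6) = -21 < 0 ⇒ local maximum.
The local maximum is h(6) = 163.

163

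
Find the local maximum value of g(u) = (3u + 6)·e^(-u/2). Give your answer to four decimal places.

6.0000

g'(u) = 3·e^(-u/2) + (3u + 6)·(-1/2)·e^(-u/2) = (-(3/2)u)·e^(-u/2). Since e^(-u/2) > 0, the only critical point is u = 0.
g''(0) has the same sign as -3/2 < 0, so this is a local maximum.
g(0) = (6)·e^(0) ≈ 6.0000.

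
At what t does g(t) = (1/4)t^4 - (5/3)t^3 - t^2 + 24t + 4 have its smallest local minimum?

-2

g'(t) = t^3 - 5t^2 - 2t + 24 = 0 at t = -2, 3, 4.
Since g''(t) = 3t^2 - 10t - 2, we get g''(-2) = 30 > 0 ⇒ local minimum; g''(3) = -5 < 0 ⇒ local maximum; g''(4) = 6 > 0 ⇒ local minimum.
The smallest local minimum is g(-2) = -92/3.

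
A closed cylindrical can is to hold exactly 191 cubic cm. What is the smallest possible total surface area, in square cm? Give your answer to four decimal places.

With radius r and height h, πr²h = 191 so h = 191/(πr²), and S(r) = 2πr² + 2πrh = 2πr² + 2·191/r.
S'(r) = 4πr − 2·191/r² = 0 ⇒ r³ = 191/(2π), so r ≈ 3.1209 and h = 2r ≈ 6.2419.
S''(r) = 4π + 4·191/r³ > 0, so this is the minimum; S ≈ 183.5989.

183.5989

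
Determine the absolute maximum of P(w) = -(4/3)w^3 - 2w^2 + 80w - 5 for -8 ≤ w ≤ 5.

P'(w) = -4w^2 - 4w + 80, which vanishes at w = -5 and w = 4.
Candidates: P(-8) = -271/3,  P(-5) = -865/3,  P(4) = 593/3,  P(5) = 535/3.
So the maximum is P(4) = 593/3.

593/3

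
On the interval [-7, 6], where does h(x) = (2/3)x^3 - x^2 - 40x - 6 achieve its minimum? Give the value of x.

Differentiating, h'(x) = 2x^2 - 2x - 40; which vanishes at x = -4 and x = 5.
Candidates: h(-7) = -11/3; h(-4) = 286/3; h(5) = -443/3; h(6) = -138.
The minimum over the interval is -443/3, attained at x = 5.

5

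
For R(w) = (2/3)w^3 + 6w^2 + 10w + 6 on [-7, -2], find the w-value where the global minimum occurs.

-7

The derivative is 2w^2 + 12w + 10, whose only zero in [-7, -2] is w = -5.
Compare values at every candidate in [-7, -2]: R(-7) = 4/3; R(-5) = 68/3; R(-2) = 14/3.
So the minimum is R(-7) = 4/3.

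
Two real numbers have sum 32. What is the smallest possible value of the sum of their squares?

512

With a + b = 32, a^2 + b^2 = a^2 + (32 − a)^2.
The derivative 2a − 2(32 − a) = 4a − 64 vanishes at a = 16; second derivative 4 > 0, a minimum.
The minimum is 2·(16)^2 = 512.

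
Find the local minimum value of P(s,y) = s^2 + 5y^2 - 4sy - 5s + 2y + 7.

∂P/∂s = 2s - 4y - 5 = 0 and ∂P/∂y = -4s + 10y + 2 = 0, so (s, y) = (21/2, 4).
The Hessian has P_{ss} = 2, P_{yy} = 10, P_{sy} = -4, giving D = 4 > 0 with P_{ss} > 0, so the point is a local minimum.
P(21/2, 4) = -61/4.

-61/4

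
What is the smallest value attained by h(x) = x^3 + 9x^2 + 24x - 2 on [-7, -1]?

-72

h'(x) = 3x^2 + 18x + 24, which vanishes at x = -4 and x = -2.
Evaluating at the critical points and endpoints: h(-7) = -72,  h(-4) = -18,  h(-2) = -22,  h(-1) = -18.
The minimum over the interval is -72, attained at x = -7.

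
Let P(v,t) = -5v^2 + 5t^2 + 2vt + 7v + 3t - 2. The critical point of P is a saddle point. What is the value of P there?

-25/52

∂P/∂v = -10v + 2t + 7 = 0 and ∂P/∂t = 2v + 10t + 3 = 0, so (v, t) = (8/13, -11/26).
The Hessian has P_{vv} = -10, P_{tt} = 10, P_{vt} = 2, giving D = -104 < 0, so the point is a saddle point.
P(8/13, -11/26) = -25/52.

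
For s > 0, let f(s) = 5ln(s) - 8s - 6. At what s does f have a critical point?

f'(s) = 5/s − 8 = 0 gives s = 5/8.
f''(s) = -5/s², which is negative for s > 0, so this is a local maximum.
f(5/8) = 5·ln(5/8) - 5 - 6 ≈ -13.3500.

5/8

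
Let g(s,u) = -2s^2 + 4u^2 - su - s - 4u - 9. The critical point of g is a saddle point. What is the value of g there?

-107/11

∂g/∂s = -4s - u - 1 = 0 and ∂g/∂u = -s + 8u - 4 = 0, so (s, u) = (-4/11, 5/11).
The Hessian has g_{ss} = -4, g_{uu} = 8, g_{su} = -1, giving D = -33 < 0, so the point is a saddle point.
g(-4/11, 5/11) = -107/11.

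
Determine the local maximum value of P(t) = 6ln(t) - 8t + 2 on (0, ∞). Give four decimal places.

P'(t) = 6/t − 8 = 0 gives t = 3/4.
P''(t) = -6/t², which is negative for t > 0, so this is a local maximum.
P(3/4) = 6·ln(3/4) - 6 + 2 ≈ -5.7261.

-5.7261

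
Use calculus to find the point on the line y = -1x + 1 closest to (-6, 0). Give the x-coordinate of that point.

-5/2

Minimize D(x)^2 = (x + 6)^2 + (-x + 1)^2.
d/dx[D^2] = 2(x + 6) + 2·(-1)·(-x + 1) = 0 ⇒ x = -5/2.
Then y = 7/2 and the distance is √(49/2) ≈ 4.9497.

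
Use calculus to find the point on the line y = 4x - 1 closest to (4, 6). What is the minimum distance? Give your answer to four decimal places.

Minimize D(x)^2 = (x - 4)^2 + (4x - 7)^2.
d/dx[D^2] = 2(x - 4) + 2·4·(4x - 7) = 0 ⇒ x = 32/17.
Then y = 111/17 and the distance is √(81/17) ≈ 2.1828.

2.1828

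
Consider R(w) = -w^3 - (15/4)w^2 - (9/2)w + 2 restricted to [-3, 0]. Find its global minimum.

2

The derivative is -3w^2 - (15/2)w - 9/2, which vanishes at w = -3/2 and w = -1.
Evaluating at the critical points and endpoints: R(-3) = 35/4; R(-3/2) = 59/16; R(-1) = 15/4; R(0) = 2.
Hence the absolute minimum is 2 at w = 0.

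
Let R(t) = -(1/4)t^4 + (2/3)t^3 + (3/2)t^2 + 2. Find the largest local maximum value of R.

53/4

Critical points: R'(t) = -t^3 + 2t^2 + 3t vanishes at t = -1, 0, 3.
Since R''(t) = -3t^2 + 4t + 3, we get R''(-1) = -4 < 0 ⇒ local maximum; R''(0) = 3 > 0 ⇒ local minimum; R''(3) = -12 < 0 ⇒ local maximum.
The largest local maximum is R(3) = 53/4.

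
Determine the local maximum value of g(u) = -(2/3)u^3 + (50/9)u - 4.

g'(u) = -2u^2 + 50/9. Setting g'(u) = 0 gives u ∈ {-5/3, 5/3}.
Since g''(u) = -4u, we get g''(-5/3) = 20/3 > 0 ⇒ local minimum; g''(5/3) = -20/3 < 0 ⇒ local maximum.
Thus g has its local maximum at u = 5/3, with value 176/81.

176/81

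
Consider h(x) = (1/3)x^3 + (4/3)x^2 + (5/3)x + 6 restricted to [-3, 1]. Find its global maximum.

28/3

The derivative is x^2 + (8/3)x + 5/3, which vanishes at x = -5/3 and x = -1.
Compare values at every candidate in [-3, 1]: h(-3) = 4,  h(-5/3) = 436/81,  h(-1) = 16/3,  h(1) = 28/3.
The maximum over the interval is 28/3, attained at x = 1.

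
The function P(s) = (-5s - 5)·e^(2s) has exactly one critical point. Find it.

-3/2

By the product rule, P'(s) = (-10s - 15)·e^(2s). Since e^(2s) > 0, the only critical point is s = -3/2.
P''(-3/2) has the same sign as -10 < 0, so this is a local maximum.
P(-3/2) = (5/2)·e^(-3) ≈ 0.1245.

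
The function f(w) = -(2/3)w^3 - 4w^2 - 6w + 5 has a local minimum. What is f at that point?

f'(w) = -2w^2 - 8w - 6 = 0 at w = -3, -1.
f''(w) = -4w - 8. f''(-3) = 4 > 0 ⇒ local minimum; f''(-1) = -4 < 0 ⇒ local maximum.
The local minimum is f(-3) = 5.

5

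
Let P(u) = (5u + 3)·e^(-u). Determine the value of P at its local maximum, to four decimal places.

By the product rule, P'(u) = (-5u + 2)·e^(-u). Since e^(-u) > 0, the only critical point is u = 2/5.
P''(2/5) has the same sign as -5 < 0, so this is a local maximum.
P(2/5) = (5)·e^(-2/5) ≈ 3.3516.

3.3516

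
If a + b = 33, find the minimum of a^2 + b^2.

1089/2

With a + b = 33, a^2 + b^2 = a^2 + (33 − a)^2.
The derivative 2a − 2(33 − a) = 4a − 66 vanishes at a = 33/2; second derivative 4 > 0, a minimum.
The minimum is 2·(33/2)^2 = 1089/2.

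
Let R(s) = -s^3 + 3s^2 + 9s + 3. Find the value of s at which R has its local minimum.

Critical points: R'(s) = -3s^2 + 6s + 9 vanishes at s = -1, 3.
Since R''(s) = -6s + 6, we get R''(-1) = 12 > 0 ⇒ local minimum; R''(3) = -12 < 0 ⇒ local maximum.
Thus R has its local minimum at s = -1, with value -2.

-1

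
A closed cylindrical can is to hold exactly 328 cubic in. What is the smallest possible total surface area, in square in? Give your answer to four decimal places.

With radius r and height h, πr²h = 328 so h = 328/(πr²), and S(r) = 2πr² + 2πrh = 2πr² + 2·328/r.
S'(r) = 4πr − 2·328/r² = 0 ⇒ r³ = 328/(2π), so r ≈ 3.7374 and h = 2r ≈ 7.4747.
S''(r) = 4π + 4·328/r³ > 0, so this is the minimum; S ≈ 263.2876.

263.2876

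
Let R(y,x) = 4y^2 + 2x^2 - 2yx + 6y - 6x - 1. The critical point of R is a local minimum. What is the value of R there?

-43/7

∂R/∂y = 8y - 2x + 6 = 0 and ∂R/∂x = -2y + 4x - 6 = 0, so (y, x) = (-3/7, 9/7).
The Hessian has R_{yy} = 8, R_{xx} = 4, R_{yx} = -2, giving D = 28 > 0 with R_{yy} > 0, so the point is a local minimum.
R(-3/7, 9/7) = -43/7.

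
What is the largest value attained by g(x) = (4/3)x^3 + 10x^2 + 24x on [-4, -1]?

The derivative is 4x^2 + 20x + 24, which vanishes at x = -3 and x = -2.
Compare values at every candidate in [-4, -1]: g(-4) = -64/3, g(-3) = -18, g(-2) = -56/3, g(-1) = -46/3.
Hence the absolute maximum is -46/3 at x = -1.

-46/3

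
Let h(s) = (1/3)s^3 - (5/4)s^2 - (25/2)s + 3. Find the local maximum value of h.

1019/48

Critical points: h'(s) = s^2 - (5/2)s - 25/2 vanishes at s = -5/2, 5.
Since h''(s) = 2s - 5/2, we get h''(-5/2) = -15/2 < 0 ⇒ local maximum; h''(5) = 15/2 > 0 ⇒ local minimum.
The local maximum is h(-5/2) = 1019/48.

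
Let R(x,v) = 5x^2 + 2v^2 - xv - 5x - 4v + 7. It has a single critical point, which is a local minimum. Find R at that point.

∂R/∂x = 10x - v - 5 = 0 and ∂R/∂v = -x + 4v - 4 = 0, so (x, v) = (8/13, 15/13).
The Hessian has R_{xx} = 10, R_{vv} = 4, R_{xv} = -1, giving D = 39 > 0 with R_{xx} > 0, so the point is a local minimum.
R(8/13, 15/13) = 41/13.

41/13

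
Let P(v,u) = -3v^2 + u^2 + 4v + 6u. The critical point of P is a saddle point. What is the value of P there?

∂P/∂v = -6v + 4 = 0 and ∂P/∂u = 2u + 6 = 0, so (v, u) = (2/3, -3).
The Hessian has P_{vv} = -6, P_{uu} = 2, P_{vu} = 0, giving D = -12 < 0, so the point is a saddle point.
P(2/3, -3) = -23/3.

-23/3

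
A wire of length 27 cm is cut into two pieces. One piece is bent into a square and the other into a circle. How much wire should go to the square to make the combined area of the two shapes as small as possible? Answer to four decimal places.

Let x be the length used for the square. Square side x/4; circle radius (27−x)/(2π).
A(x) = (x/4)² + π·((27−x)/(2π))² = x²/16 + (27−x)²/(4π) for 0 ≤ x ≤ 27. A'(x) = x/8 − (27−x)/(2π) = 0 gives x = 4·27/(π+4) ≈ 15.1227.
A'' = 1/8 + 1/(2π) > 0, so this gives the minimum combined area; x ≈ 15.1227 cm to the square.

15.1227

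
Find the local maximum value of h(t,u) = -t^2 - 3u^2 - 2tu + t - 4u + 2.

43/8

∂h/∂t = -2t - 2u + 1 = 0 and ∂h/∂u = -2t - 6u - 4 = 0, so (t, u) = (7/4, -5/4).
The Hessian has h_{tt} = -2, h_{uu} = -6, h_{tu} = -2, giving D = 8 > 0 with h_{tt} < 0, so the point is a local maximum.
h(7/4, -5/4) = 43/8.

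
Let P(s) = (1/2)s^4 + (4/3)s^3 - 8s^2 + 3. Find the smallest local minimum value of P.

P'(s) = 2s^3 + 4s^2 - 16s. Setting P'(s) = 0 gives s ∈ {-4, 0, 2}.
P''(s) = 6s^2 + 8s - 16. P''(-4) = 48 > 0 ⇒ local minimum; P''(0) = -16 < 0 ⇒ local maximum; P''(2) = 24 > 0 ⇒ local minimum.
Thus P has its smallest local minimum at s = -4, with value -247/3.

-247/3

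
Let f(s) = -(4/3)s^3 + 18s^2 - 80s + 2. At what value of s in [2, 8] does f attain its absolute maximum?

Differentiating, f'(s) = -4s^2 + 36s - 80; which vanishes at s = 4 and s = 5.
Compare values at every candidate in [2, 8]: f(2) = -290/3,  f(4) = -346/3,  f(5) = -344/3,  f(8) = -506/3.
The maximum over the interval is -290/3, attained at s = 2.

2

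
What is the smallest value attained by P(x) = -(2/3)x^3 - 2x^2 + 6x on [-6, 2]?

Differentiating, P'(x) = -2x^2 - 4x + 6; which vanishes at x = -3 and x = 1.
Compare values at every candidate in [-6, 2]: P(-6) = 36; P(-3) = -18; P(1) = 10/3; P(2) = -4/3.
Hence the absolute minimum is -18 at x = -3.

-18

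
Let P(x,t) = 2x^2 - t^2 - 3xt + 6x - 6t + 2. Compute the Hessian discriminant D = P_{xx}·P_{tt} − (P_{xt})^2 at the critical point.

∂P/∂x = 4x - 3t + 6 = 0 and ∂P/∂t = -3x - 2t - 6 = 0, so (x, t) = (-30/17, -6/17).
The Hessian has P_{xx} = 4, P_{tt} = -2, P_{xt} = -3, giving D = -17 < 0, so the point is a saddle point.
D = (4)·(-2) − (-3)^2 = -17.

-17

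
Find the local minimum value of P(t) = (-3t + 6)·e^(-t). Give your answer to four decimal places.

-0.1494

Differentiating with the product rule gives P'(t) = (3t - 9)·e^(-t). Since e^(-t) > 0, the only critical point is t = 3.
P''(3) has the same sign as 3 > 0, so this is a local minimum.
P(3) = (-3)·e^(-3) ≈ -0.1494.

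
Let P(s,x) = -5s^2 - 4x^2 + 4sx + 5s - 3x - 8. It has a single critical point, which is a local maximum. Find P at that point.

-427/64

∂P/∂s = -10s + 4x + 5 = 0 and ∂P/∂x = 4s - 8x - 3 = 0, so (s, x) = (7/16, -5/32).
The Hessian has P_{ss} = -10, P_{xx} = -8, P_{sx} = 4, giving D = 64 > 0 with P_{ss} < 0, so the point is a local maximum.
P(7/16, -5/32) = -427/64.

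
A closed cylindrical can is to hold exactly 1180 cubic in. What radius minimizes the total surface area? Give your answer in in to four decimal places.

With radius r and height h, πr²h = 1180 so h = 1180/(πr²), and S(r) = 2πr² + 2πrh = 2πr² + 2·1180/r.
S'(r) = 4πr − 2·1180/r² = 0 ⇒ r³ = 1180/(2π), so r ≈ 5.7267 and h = 2r ≈ 11.4533.
S''(r) = 4π + 4·1180/r³ > 0, so this is the minimum; S ≈ 618.1623.

5.7267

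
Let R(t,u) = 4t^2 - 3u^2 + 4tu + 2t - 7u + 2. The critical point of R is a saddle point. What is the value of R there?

∂R/∂t = 8t + 4u + 2 = 0 and ∂R/∂u = 4t - 6u - 7 = 0, so (t, u) = (1/4, -1).
The Hessian has R_{tt} = 8, R_{uu} = -6, R_{tu} = 4, giving D = -64 < 0, so the point is a saddle point.
R(1/4, -1) = 23/4.

23/4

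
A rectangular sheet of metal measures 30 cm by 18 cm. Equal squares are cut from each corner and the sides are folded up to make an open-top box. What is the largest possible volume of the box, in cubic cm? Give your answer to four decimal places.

886.5526

With cut size x, the volume is V(x) = x(30 − 2x)(18 − 2x) for 0 < x < 9.
V'(x) = 12x^2 − 192x + 540. Setting V'(x) = 0 gives x ≈ 3.6411 (the root in (0, 9)).
V''(x) = 24x − 192 is negative there, so this is the maximum; V ≈ 886.5526.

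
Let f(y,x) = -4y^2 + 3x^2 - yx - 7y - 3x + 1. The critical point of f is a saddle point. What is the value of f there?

181/49

∂f/∂y = -8y - x - 7 = 0 and ∂f/∂x = -y + 6x - 3 = 0, so (y, x) = (-45/49, 17/49).
The Hessian has f_{yy} = -8, f_{xx} = 6, f_{yx} = -1, giving D = -49 < 0, so the point is a saddle point.
f(-45/49, 17/49) = 181/49.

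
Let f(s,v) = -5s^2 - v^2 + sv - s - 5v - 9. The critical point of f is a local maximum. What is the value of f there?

∂f/∂s = -10s + v - 1 = 0 and ∂f/∂v = s - 2v - 5 = 0, so (s, v) = (-7/19, -51/19).
The Hessian has f_{ss} = -10, f_{vv} = -2, f_{sv} = 1, giving D = 19 > 0 with f_{ss} < 0, so the point is a local maximum.
f(-7/19, -51/19) = -40/19.

-40/19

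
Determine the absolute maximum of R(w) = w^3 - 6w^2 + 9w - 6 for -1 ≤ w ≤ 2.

-2

The derivative is 3w^2 - 12w + 9, whose only zero in [-1, 2] is w = 1.
Compare values at every candidate in [-1, 2]: R(-1) = -22, R(1) = -2, R(2) = -4.
Hence the absolute maximum is -2 at w = 1.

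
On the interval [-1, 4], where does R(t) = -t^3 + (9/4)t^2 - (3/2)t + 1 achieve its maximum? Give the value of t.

-1

R'(t) = -3t^2 + (9/2)t - 3/2, which vanishes at t = 1/2 and t = 1.
Compare values at every candidate in [-1, 4]: R(-1) = 23/4,  R(1/2) = 11/16,  R(1) = 3/4,  R(4) = -33.
So the maximum is R(-1) = 23/4.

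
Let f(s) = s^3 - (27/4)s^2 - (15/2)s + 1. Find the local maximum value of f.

f'(s) = 3s^2 - (27/2)s - 15/2 = 0 at s = -1/2, 5.
f''(s) = 6s - 27/2. f''(-1/2) = -33/2 < 0 ⇒ local maximum; f''(5) = 33/2 > 0 ⇒ local minimum.
So the local maximum value is f(-1/2) = 47/16.

47/16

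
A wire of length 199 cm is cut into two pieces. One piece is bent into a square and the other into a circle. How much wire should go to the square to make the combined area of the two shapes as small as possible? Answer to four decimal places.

Let x be the length used for the square. Square side x/4; circle radius (199−x)/(2π).
A(x) = (x/4)² + π·((199−x)/(2π))² = x²/16 + (199−x)²/(4π) for 0 ≤ x ≤ 199. A'(x) = x/8 − (199−x)/(2π) = 0 gives x = 4·199/(π+4) ≈ 111.4597.
A'' = 1/8 + 1/(2π) > 0, so this gives the minimum combined area; x ≈ 111.4597 cm to the square.

111.4597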